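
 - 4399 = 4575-8974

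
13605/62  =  219 + 27/62 = 219.44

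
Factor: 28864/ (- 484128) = -22/369 = -2^1*3^( - 2) *11^1*41^ ( - 1)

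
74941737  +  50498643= 125440380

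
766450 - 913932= - 147482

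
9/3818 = 9/3818=0.00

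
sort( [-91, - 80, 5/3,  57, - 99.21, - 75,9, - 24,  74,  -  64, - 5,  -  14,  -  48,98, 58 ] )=[  -  99.21,-91, - 80, - 75, - 64, - 48, - 24, - 14, - 5, 5/3,9 , 57, 58 , 74,98]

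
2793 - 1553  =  1240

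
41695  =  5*8339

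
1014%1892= 1014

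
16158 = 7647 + 8511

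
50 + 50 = 100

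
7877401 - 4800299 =3077102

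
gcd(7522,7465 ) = 1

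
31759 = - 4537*( - 7)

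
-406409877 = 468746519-875156396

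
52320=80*654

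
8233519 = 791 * 10409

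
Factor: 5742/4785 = 6/5=2^1*3^1 * 5^( - 1)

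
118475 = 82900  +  35575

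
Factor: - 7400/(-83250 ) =4/45 = 2^2*3^( -2 )*5^( - 1)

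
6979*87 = 607173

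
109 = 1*109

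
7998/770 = 3999/385  =  10.39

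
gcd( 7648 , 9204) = 4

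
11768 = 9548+2220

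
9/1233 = 1/137 = 0.01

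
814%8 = 6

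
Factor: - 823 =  - 823^1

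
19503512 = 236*82642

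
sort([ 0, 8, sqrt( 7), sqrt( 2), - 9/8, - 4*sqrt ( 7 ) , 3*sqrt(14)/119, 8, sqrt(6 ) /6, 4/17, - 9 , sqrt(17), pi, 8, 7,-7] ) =[- 4*sqrt (7), - 9 ,- 7,  -  9/8, 0, 3*sqrt(14) /119, 4/17, sqrt( 6)/6, sqrt(2 ), sqrt( 7 ),pi, sqrt( 17 ), 7, 8, 8, 8] 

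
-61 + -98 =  -159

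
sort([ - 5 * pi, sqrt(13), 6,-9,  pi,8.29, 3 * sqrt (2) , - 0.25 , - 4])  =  [ - 5*pi, - 9 , - 4, - 0.25, pi, sqrt( 13), 3 * sqrt( 2), 6,8.29]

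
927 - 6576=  - 5649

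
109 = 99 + 10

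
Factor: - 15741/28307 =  - 3^3*11^1* 53^1*28307^( - 1)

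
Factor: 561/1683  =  3^ (-1 ) = 1/3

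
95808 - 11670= 84138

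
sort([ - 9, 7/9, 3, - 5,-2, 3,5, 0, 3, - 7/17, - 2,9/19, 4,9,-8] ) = [ - 9  , - 8, - 5, - 2, - 2, - 7/17 , 0,9/19, 7/9, 3,  3,  3,4 , 5, 9 ]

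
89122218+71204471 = 160326689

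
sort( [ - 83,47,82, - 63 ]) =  [ - 83 , - 63,47,82]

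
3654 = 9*406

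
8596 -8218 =378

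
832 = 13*64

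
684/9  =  76 =76.00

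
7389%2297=498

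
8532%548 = 312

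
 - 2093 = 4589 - 6682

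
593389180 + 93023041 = 686412221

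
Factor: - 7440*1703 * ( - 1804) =2^6*3^1*5^1*11^1 *13^1*31^1*41^1*131^1 = 22857257280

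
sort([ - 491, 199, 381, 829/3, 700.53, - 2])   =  [  -  491,-2, 199 , 829/3, 381,700.53 ] 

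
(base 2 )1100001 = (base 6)241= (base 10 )97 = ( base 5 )342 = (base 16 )61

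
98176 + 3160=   101336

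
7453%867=517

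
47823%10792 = 4655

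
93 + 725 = 818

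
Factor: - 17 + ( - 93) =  - 2^1*5^1*11^1 = - 110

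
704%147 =116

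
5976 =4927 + 1049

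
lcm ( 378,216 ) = 1512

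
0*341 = 0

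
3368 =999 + 2369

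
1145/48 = 1145/48 =23.85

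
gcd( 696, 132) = 12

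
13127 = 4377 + 8750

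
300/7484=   75/1871 = 0.04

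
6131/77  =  6131/77 = 79.62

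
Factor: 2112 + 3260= 5372 = 2^2*17^1*79^1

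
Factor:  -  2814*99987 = -2^1*3^2  *  7^1*67^1*33329^1 = - 281363418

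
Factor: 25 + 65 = 90 = 2^1*3^2 * 5^1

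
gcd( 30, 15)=15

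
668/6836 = 167/1709 = 0.10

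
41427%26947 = 14480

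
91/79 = 91/79 = 1.15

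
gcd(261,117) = 9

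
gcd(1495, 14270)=5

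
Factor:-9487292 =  - 2^2 * 17^2*29^1*283^1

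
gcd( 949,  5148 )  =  13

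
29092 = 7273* 4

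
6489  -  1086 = 5403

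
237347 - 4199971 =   -  3962624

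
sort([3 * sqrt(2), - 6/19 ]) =[ - 6/19, 3 *sqrt ( 2)]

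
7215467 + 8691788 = 15907255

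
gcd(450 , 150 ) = 150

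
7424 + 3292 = 10716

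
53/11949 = 53/11949 = 0.00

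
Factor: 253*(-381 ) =-3^1* 11^1*23^1*127^1  =  - 96393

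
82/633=82/633  =  0.13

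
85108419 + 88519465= 173627884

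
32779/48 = 32779/48 = 682.90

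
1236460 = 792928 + 443532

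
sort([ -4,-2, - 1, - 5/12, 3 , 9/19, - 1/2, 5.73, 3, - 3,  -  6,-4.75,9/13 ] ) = [ - 6, - 4.75, - 4,-3,-2, - 1,-1/2, - 5/12,9/19,9/13 , 3,3, 5.73]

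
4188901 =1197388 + 2991513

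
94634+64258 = 158892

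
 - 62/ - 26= 2 + 5/13 = 2.38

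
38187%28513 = 9674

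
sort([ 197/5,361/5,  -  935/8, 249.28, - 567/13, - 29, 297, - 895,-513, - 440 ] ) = [ - 895, - 513, - 440, - 935/8, - 567/13, - 29  ,  197/5, 361/5, 249.28, 297]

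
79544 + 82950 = 162494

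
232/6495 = 232/6495 = 0.04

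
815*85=69275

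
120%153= 120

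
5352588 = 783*6836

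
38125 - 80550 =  - 42425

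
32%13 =6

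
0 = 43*0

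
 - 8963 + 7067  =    -  1896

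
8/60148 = 2/15037 = 0.00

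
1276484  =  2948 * 433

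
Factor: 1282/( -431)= - 2^1*431^(-1)*641^1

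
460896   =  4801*96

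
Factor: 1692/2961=4/7 = 2^2*7^(- 1 )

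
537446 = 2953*182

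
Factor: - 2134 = - 2^1*11^1*97^1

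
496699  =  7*70957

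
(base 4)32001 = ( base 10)897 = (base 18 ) 2DF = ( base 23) 1G0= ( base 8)1601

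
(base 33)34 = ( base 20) 53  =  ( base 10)103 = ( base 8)147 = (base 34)31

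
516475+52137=568612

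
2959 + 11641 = 14600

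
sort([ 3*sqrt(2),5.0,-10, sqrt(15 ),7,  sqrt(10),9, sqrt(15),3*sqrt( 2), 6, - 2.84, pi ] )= [ - 10, -2.84, pi, sqrt (10),sqrt(15),sqrt(  15) , 3*sqrt( 2 ), 3*sqrt( 2 ), 5.0,  6, 7, 9 ]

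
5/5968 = 5/5968 = 0.00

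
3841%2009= 1832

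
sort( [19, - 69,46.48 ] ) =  [ - 69,19,46.48 ] 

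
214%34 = 10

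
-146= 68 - 214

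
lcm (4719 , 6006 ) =66066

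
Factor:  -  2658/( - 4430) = 3^1*5^( - 1) = 3/5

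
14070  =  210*67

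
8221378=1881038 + 6340340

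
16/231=16/231 = 0.07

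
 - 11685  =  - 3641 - 8044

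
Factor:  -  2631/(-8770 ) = 2^( - 1 )*3^1*5^( - 1 ) = 3/10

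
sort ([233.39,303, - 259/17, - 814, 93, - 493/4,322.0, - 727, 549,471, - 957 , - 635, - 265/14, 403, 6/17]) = [-957,  -  814, - 727, - 635, -493/4,  -  265/14, - 259/17,6/17,93,233.39,  303,322.0 , 403,  471, 549 ]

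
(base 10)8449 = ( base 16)2101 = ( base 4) 2010001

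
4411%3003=1408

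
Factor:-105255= -3^2*5^1*2339^1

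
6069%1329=753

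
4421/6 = 736 + 5/6 = 736.83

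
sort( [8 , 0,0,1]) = [0, 0, 1,8] 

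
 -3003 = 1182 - 4185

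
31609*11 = 347699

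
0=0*51880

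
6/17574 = 1/2929 = 0.00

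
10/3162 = 5/1581 = 0.00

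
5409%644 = 257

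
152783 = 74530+78253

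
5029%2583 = 2446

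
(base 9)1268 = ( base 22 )1l7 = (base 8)1671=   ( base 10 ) 953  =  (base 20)27d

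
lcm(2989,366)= 17934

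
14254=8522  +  5732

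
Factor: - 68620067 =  - 68620067^1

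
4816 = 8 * 602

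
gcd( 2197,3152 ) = 1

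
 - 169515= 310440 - 479955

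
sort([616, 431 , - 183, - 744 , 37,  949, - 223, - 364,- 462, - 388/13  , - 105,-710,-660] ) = [ - 744, - 710, - 660, - 462, - 364, - 223, - 183, - 105,  -  388/13 , 37, 431,616,949] 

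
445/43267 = 445/43267 = 0.01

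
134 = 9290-9156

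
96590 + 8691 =105281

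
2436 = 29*84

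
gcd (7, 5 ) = 1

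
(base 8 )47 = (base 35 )14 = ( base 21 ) 1i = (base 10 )39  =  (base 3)1110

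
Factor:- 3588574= - 2^1*11^1* 163117^1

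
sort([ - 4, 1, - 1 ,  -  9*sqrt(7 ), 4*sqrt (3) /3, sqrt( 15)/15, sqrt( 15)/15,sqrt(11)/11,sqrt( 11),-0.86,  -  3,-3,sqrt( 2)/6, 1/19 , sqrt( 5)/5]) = [-9 * sqrt(7), -4, - 3 , - 3, - 1, - 0.86, 1/19,sqrt(2)/6 , sqrt( 15 )/15,sqrt(15) /15, sqrt(11) /11,sqrt(5) /5,1, 4*sqrt(3 ) /3, sqrt ( 11 ) ]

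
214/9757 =214/9757  =  0.02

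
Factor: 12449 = 59^1*211^1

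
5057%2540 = 2517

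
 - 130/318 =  - 65/159 =- 0.41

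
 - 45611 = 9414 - 55025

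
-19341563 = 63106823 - 82448386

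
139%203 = 139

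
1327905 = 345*3849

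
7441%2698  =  2045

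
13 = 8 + 5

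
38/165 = 38/165 =0.23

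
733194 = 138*5313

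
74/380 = 37/190 = 0.19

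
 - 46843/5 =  - 46843/5= - 9368.60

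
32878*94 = 3090532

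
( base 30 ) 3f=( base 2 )1101001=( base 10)105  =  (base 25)45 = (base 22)4H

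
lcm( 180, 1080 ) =1080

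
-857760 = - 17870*48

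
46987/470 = 99 + 457/470  =  99.97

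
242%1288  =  242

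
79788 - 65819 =13969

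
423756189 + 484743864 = 908500053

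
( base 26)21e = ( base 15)62c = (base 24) 2a0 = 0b10101110000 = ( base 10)1392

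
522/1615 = 522/1615 = 0.32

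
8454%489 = 141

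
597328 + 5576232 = 6173560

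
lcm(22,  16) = 176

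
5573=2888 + 2685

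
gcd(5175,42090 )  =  345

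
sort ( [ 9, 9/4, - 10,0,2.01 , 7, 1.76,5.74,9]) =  [ - 10,  0,1.76, 2.01,9/4, 5.74, 7, 9,9 ] 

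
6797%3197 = 403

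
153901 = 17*9053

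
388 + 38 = 426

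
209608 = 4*52402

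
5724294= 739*7746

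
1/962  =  1/962 = 0.00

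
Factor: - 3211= -13^2* 19^1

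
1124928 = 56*20088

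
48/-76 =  - 1 + 7/19 = - 0.63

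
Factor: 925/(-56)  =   - 2^( - 3)*5^2*7^ (-1 ) * 37^1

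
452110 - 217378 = 234732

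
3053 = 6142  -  3089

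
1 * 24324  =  24324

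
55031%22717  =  9597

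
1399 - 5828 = -4429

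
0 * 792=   0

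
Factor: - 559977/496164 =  - 2^( - 2)*11^1*71^1*173^( - 1 ) =- 781/692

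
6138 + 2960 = 9098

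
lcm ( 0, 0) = 0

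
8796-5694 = 3102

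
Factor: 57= 3^1 * 19^1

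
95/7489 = 95/7489 = 0.01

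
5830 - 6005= -175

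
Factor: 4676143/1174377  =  3^ ( - 1) * 17^(-1)*523^1*8941^1*23027^( - 1 ) 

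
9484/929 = 10 + 194/929 = 10.21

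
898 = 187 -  - 711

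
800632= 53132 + 747500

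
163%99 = 64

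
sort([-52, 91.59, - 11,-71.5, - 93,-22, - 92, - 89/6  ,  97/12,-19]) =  [ - 93, - 92,  -  71.5, - 52, - 22 , - 19, - 89/6, - 11 , 97/12,91.59]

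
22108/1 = 22108=22108.00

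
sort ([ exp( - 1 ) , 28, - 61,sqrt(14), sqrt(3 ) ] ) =[ - 61,exp ( - 1 ), sqrt(3), sqrt (14),  28 ] 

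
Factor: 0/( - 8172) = 0 = 0^1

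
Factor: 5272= 2^3  *  659^1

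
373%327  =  46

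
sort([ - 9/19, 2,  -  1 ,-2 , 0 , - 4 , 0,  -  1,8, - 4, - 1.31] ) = [ - 4, - 4, -2, - 1.31, - 1,-1, - 9/19, 0,0, 2, 8 ] 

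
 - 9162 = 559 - 9721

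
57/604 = 57/604= 0.09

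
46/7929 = 46/7929 = 0.01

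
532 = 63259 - 62727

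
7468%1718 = 596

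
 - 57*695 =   -  39615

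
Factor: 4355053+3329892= 7684945 = 5^1 * 1536989^1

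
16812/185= 16812/185 = 90.88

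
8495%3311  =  1873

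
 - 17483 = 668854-686337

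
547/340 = 547/340 = 1.61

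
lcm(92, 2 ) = 92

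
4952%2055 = 842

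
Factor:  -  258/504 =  - 2^( - 2)*3^( - 1 )*7^( - 1 )*43^1 = - 43/84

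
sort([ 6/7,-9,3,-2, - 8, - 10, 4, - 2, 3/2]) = [  -  10,-9, - 8, - 2,-2, 6/7 , 3/2, 3,4 ]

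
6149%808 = 493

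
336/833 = 48/119 = 0.40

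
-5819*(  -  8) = 46552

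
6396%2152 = 2092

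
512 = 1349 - 837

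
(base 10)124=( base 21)5j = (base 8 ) 174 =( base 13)97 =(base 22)5E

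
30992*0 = 0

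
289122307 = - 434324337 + 723446644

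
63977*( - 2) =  - 127954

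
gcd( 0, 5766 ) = 5766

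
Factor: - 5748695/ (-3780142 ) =2^( - 1)*5^1*23^(-1)*37^(-1 )*211^1 *2221^( - 1 )* 5449^1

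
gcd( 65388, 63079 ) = 1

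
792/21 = 37 +5/7 = 37.71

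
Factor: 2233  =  7^1*  11^1*29^1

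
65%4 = 1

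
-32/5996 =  - 8/1499 =-0.01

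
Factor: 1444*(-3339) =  - 4821516 = - 2^2*3^2* 7^1*19^2 * 53^1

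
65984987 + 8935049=74920036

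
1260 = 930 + 330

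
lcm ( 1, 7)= 7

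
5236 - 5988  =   - 752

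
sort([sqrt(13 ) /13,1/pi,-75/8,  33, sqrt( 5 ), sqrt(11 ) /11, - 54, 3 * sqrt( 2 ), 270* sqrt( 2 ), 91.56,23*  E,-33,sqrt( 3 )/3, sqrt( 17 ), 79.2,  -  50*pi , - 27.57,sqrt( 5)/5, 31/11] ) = [ -50*pi , - 54,-33,-27.57,-75/8, sqrt(13)/13,sqrt(11)/11, 1/pi, sqrt( 5)/5 , sqrt(3)/3,  sqrt(5),31/11 , sqrt(17 ), 3 * sqrt(2 ), 33, 23*E, 79.2, 91.56, 270 * sqrt(2)] 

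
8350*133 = 1110550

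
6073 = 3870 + 2203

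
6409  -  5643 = 766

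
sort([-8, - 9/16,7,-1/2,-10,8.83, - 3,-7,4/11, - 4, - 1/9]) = [ - 10, - 8, - 7, - 4, - 3, - 9/16, - 1/2,-1/9, 4/11, 7,8.83]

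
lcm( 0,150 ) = 0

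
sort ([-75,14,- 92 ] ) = [ - 92, - 75,14 ]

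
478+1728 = 2206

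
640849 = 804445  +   -163596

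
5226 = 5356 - 130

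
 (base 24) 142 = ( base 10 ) 674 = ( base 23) 167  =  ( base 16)2A2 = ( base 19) 1g9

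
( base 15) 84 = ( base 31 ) 40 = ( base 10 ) 124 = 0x7C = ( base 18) 6g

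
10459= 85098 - 74639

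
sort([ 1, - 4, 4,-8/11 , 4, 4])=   [ - 4,-8/11,1,4,4,  4]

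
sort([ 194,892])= [194,  892]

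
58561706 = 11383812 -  - 47177894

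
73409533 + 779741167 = 853150700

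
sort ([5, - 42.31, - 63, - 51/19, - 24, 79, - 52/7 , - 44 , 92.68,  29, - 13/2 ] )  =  [- 63, - 44, - 42.31, - 24, - 52/7, - 13/2, - 51/19 , 5,  29, 79, 92.68]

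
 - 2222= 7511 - 9733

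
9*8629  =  77661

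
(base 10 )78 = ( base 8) 116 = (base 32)2E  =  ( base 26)30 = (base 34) 2a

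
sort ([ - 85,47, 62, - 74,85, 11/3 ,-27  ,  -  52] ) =[ - 85, - 74,  -  52, - 27,11/3,  47,62  ,  85 ]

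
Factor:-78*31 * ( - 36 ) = 2^3* 3^3 * 13^1 * 31^1 = 87048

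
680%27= 5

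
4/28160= 1/7040  =  0.00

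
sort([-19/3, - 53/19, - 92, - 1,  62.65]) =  [ - 92, - 19/3, - 53/19 , - 1,62.65]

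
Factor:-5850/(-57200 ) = 9/88 = 2^( -3) *3^2*11^( - 1) 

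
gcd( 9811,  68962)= 1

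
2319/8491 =2319/8491  =  0.27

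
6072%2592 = 888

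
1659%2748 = 1659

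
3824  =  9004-5180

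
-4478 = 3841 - 8319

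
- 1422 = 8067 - 9489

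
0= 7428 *0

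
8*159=1272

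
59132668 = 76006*778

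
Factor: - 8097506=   -  2^1 *61^1*66373^1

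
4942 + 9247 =14189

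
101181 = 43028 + 58153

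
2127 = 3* 709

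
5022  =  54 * 93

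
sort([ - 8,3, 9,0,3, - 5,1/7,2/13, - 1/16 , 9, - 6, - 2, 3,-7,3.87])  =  [ - 8 ,  -  7, - 6, - 5, - 2, -1/16,0,1/7, 2/13,3, 3,3, 3.87, 9,9] 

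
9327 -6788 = 2539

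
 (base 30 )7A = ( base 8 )334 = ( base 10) 220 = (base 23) 9d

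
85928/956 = 21482/239 = 89.88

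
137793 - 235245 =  - 97452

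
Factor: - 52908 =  - 2^2*3^1*4409^1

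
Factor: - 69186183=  - 3^1*11^1* 43^1*48757^1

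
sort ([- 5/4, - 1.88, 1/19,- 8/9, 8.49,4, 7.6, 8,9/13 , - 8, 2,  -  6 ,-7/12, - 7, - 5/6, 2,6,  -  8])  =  [ - 8,-8,-7,-6,-1.88,  -  5/4, - 8/9,  -  5/6, - 7/12, 1/19, 9/13, 2,2,4, 6,7.6,8, 8.49 ]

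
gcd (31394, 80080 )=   22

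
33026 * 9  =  297234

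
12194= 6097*2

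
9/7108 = 9/7108 = 0.00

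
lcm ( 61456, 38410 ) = 307280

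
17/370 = 17/370 = 0.05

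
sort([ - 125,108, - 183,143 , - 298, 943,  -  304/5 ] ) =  [ - 298, - 183, - 125, - 304/5 , 108,143, 943 ]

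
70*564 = 39480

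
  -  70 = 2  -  72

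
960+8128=9088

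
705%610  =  95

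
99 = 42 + 57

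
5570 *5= 27850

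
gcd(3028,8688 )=4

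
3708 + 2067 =5775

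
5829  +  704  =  6533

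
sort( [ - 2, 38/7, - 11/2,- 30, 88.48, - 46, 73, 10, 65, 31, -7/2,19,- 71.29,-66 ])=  [ - 71.29, - 66,  -  46,  -  30, - 11/2, - 7/2, - 2, 38/7 , 10, 19,31, 65,73, 88.48 ] 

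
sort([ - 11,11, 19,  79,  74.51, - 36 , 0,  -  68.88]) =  [ - 68.88,-36,  -  11,0,11 , 19, 74.51,79] 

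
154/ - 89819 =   -  154/89819 =-0.00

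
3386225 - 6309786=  - 2923561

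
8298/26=4149/13= 319.15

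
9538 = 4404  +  5134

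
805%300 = 205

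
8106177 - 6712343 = 1393834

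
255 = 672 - 417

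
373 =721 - 348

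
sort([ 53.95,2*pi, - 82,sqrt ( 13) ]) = [ - 82 , sqrt(13), 2*pi,53.95 ] 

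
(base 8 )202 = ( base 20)6a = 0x82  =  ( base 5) 1010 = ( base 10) 130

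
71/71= 1 = 1.00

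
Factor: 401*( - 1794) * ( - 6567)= 4724260398 = 2^1*3^2*11^1*13^1*23^1*199^1 * 401^1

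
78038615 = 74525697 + 3512918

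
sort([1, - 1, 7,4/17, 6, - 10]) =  [ - 10, - 1,  4/17,1,6,7]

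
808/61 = 808/61 = 13.25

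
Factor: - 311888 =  - 2^4*101^1*193^1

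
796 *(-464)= - 369344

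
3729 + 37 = 3766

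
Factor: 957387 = 3^1*319129^1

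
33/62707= 33/62707 = 0.00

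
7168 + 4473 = 11641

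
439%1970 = 439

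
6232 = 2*3116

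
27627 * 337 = 9310299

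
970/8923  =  970/8923 = 0.11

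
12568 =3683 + 8885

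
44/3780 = 11/945 = 0.01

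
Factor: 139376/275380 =124/245 =2^2*5^( - 1 ) *7^( -2) * 31^1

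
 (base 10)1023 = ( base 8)1777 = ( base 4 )33333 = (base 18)32F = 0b1111111111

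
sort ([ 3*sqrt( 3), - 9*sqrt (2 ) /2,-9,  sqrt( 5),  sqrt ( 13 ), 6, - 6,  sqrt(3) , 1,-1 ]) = [ - 9, - 9*sqrt(2) /2,-6,-1,1,  sqrt (3 ) , sqrt(5 ),sqrt( 13),  3*sqrt( 3) , 6 ] 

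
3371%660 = 71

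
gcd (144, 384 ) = 48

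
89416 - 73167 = 16249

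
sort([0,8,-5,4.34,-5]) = [ - 5, - 5, 0,  4.34,8 ]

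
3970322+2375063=6345385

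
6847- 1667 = 5180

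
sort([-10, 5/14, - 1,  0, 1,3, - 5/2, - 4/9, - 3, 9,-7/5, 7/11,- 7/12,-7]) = [ - 10, - 7,-3,- 5/2, - 7/5, - 1, - 7/12,-4/9, 0, 5/14, 7/11,1, 3,9]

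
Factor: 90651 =3^1*11^1* 41^1*67^1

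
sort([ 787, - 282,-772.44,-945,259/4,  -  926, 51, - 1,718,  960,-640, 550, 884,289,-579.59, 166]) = [ - 945, - 926, - 772.44, - 640, -579.59, - 282,- 1, 51, 259/4,  166, 289, 550, 718,787, 884, 960] 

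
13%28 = 13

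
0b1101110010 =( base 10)882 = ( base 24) 1CI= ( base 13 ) 52B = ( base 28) 13E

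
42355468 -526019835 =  - 483664367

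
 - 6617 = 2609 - 9226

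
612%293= 26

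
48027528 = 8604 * 5582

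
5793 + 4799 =10592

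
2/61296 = 1/30648 = 0.00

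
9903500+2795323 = 12698823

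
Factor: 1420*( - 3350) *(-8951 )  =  2^3*5^3 *67^1*71^1* 8951^1 = 42579907000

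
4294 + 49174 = 53468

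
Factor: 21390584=2^3* 107^1 * 24989^1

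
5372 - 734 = 4638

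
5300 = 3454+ 1846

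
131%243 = 131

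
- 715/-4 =178+ 3/4 = 178.75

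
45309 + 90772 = 136081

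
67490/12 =5624  +  1/6 = 5624.17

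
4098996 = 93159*44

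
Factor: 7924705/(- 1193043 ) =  - 3^ (  -  1)*5^1* 17^ (-1 ) * 149^( - 1) *157^(  -  1) * 1584941^1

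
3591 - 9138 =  - 5547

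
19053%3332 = 2393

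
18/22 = 9/11 = 0.82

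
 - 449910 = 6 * ( - 74985) 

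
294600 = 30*9820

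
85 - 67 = 18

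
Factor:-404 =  - 2^2*101^1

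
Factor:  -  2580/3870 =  - 2/3 = -2^1*3^ (  -  1 ) 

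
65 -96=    - 31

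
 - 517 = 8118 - 8635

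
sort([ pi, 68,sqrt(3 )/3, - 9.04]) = [-9.04,sqrt(3 )/3, pi , 68]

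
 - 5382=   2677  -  8059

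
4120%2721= 1399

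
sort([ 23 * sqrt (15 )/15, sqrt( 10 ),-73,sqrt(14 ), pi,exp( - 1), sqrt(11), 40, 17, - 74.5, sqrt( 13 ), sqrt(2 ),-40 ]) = [ - 74.5,- 73, - 40, exp( - 1), sqrt (2 ), pi, sqrt (10 ), sqrt(11 ), sqrt( 13 ), sqrt( 14 ),23*sqrt( 15)/15, 17, 40] 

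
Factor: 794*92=2^3*23^1*397^1 =73048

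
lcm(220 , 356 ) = 19580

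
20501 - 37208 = -16707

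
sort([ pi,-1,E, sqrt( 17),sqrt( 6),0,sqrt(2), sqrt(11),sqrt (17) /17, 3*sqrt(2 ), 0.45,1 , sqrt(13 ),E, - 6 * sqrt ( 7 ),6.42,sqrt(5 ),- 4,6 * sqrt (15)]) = [ - 6*sqrt(7 ), - 4, -1, 0,sqrt(17) /17,0.45,1 , sqrt( 2), sqrt ( 5),  sqrt( 6 ),E,E,  pi,sqrt( 11),sqrt(13),sqrt( 17 ),3*sqrt( 2),6.42,6*sqrt( 15 ) ] 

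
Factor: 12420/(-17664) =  - 2^(-6)*3^2*5^1=- 45/64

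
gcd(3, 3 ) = 3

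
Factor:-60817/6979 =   -  61/7 = - 7^( - 1 )*61^1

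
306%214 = 92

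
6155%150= 5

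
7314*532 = 3891048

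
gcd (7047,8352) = 261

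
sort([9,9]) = [9,9 ] 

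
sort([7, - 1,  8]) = [ - 1,7, 8]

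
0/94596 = 0 = 0.00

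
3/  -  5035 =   -  1 + 5032/5035  =  - 0.00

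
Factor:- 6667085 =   -  5^1*1333417^1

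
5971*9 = 53739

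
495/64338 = 165/21446 = 0.01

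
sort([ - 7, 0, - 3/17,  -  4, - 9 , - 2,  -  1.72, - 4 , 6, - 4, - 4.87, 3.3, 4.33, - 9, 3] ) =[  -  9, - 9,  -  7, - 4.87, - 4,-4, - 4, - 2, - 1.72, - 3/17, 0, 3,3.3,4.33,6 ] 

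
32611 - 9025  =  23586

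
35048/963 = 36 + 380/963 = 36.39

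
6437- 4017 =2420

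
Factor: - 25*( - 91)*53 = 120575  =  5^2*7^1* 13^1 * 53^1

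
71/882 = 71/882 = 0.08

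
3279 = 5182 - 1903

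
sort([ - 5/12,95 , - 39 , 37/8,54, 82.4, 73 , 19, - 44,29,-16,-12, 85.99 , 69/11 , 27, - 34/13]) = [ -44, - 39,-16,-12, - 34/13 , - 5/12,37/8,  69/11,19,27,29, 54 , 73 , 82.4 , 85.99,95]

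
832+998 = 1830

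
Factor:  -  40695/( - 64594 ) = 2^( -1)* 3^1*5^1 * 2713^1*  32297^( - 1) 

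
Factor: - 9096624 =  - 2^4*3^4*7019^1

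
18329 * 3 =54987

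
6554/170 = 38 + 47/85 = 38.55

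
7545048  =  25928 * 291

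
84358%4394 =872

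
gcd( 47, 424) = 1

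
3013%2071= 942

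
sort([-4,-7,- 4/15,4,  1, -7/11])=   [ - 7,-4, - 7/11,-4/15,1 , 4 ] 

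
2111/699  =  3+14/699 = 3.02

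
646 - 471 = 175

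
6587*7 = 46109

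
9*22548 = 202932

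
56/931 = 8/133  =  0.06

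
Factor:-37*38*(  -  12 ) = 2^3* 3^1*19^1*37^1 =16872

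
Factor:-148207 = -148207^1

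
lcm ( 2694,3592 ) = 10776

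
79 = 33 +46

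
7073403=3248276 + 3825127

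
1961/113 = 17 + 40/113 = 17.35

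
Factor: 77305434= 2^1 * 3^1*3457^1 * 3727^1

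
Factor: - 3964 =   -  2^2*991^1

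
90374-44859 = 45515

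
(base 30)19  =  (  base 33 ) 16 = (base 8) 47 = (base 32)17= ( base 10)39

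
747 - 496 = 251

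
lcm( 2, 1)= 2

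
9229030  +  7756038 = 16985068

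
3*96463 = 289389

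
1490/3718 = 745/1859  =  0.40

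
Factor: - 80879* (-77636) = 2^2*13^1*31^1*1493^1*2609^1 = 6279122044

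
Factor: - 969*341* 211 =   -  3^1*11^1* 17^1*19^1 * 31^1*211^1 = - 69720519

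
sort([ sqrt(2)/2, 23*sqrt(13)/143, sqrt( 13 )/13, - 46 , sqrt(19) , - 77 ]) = [ - 77, - 46,sqrt( 13 ) /13, 23*sqrt(13) /143, sqrt( 2 ) /2,sqrt( 19)] 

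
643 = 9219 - 8576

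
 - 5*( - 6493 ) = 32465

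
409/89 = 409/89 =4.60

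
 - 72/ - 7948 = 18/1987 =0.01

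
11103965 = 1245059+9858906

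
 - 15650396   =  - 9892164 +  - 5758232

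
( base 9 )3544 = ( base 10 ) 2632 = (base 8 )5110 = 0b101001001000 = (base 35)257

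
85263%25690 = 8193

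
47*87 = 4089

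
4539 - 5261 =-722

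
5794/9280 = 2897/4640 = 0.62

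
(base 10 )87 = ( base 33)2L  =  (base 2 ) 1010111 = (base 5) 322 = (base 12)73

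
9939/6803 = 1 + 3136/6803=1.46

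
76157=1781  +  74376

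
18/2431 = 18/2431 =0.01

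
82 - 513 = - 431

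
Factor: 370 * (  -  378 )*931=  - 2^2 * 3^3  *5^1*7^3*19^1*37^1 = -130209660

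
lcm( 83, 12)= 996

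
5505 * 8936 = 49192680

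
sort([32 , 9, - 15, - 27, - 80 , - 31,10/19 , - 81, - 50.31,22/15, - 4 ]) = [-81,  -  80 , - 50.31, - 31, - 27  , - 15, - 4 , 10/19,22/15,9, 32]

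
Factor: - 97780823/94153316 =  - 2^(  -  2 )*7^2*43^( - 1)*499^( - 1 )*1097^( - 1 )*1995527^1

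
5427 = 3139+2288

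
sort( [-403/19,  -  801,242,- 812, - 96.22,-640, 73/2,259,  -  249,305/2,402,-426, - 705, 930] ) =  [-812, - 801,- 705, - 640,-426, - 249, -96.22, - 403/19,73/2, 305/2,242, 259,402,930 ]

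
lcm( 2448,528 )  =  26928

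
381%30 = 21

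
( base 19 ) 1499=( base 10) 8483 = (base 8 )20443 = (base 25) DE8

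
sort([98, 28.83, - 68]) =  [- 68, 28.83, 98]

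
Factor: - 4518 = - 2^1*3^2 * 251^1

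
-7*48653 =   -  340571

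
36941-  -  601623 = 638564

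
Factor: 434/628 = 217/314 = 2^(- 1)*7^1*31^1*157^( - 1)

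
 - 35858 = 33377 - 69235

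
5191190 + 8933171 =14124361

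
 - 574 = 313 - 887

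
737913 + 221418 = 959331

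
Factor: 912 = 2^4*3^1*19^1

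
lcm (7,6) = 42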